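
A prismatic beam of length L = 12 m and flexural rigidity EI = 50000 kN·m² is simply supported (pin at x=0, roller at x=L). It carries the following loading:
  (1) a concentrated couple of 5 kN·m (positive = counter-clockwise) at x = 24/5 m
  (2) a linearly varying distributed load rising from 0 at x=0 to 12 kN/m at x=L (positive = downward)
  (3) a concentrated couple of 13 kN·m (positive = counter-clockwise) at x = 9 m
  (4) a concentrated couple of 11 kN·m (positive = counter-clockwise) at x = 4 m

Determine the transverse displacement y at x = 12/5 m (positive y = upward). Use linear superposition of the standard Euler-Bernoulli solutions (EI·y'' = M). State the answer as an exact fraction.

Load 1 — applied couple M₀=5 kN·m at a=24/5 m (b=L-a=36/5):
  y_1 = (M₀x³/(6L)+C₁x)/EI  [x≤a] with C₁=M₀(3b²-L²)/(6L)=4/5 = (5·(12/5)³/(6·12)+(4/5)·(12/5))/50000 = 9/156250 m
Load 2 — triangular load w₀=12 kN/m (0→w₀ over full span):
  y_2 = -w₀x(7L⁴-10L²x²+3x⁴)/(360LEI) = -12·(12/5)·(7·12⁴-10·12²·(12/5)²+3·(12/5)⁴)/(360·12·50000) = -891648/48828125 m
Load 3 — applied couple M₀=13 kN·m at a=9 m (b=L-a=3):
  y_3 = (M₀x³/(6L)+C₁x)/EI  [x≤a] with C₁=M₀(3b²-L²)/(6L)=-169/8 = (13·(12/5)³/(6·12)+(-169/8)·(12/5))/50000 = -12051/12500000 m
Load 4 — applied couple M₀=11 kN·m at a=4 m (b=L-a=8):
  y_4 = (M₀x³/(6L)+C₁x)/EI  [x≤a] with C₁=M₀(3b²-L²)/(6L)=22/3 = (11·(12/5)³/(6·12)+(22/3)·(12/5))/50000 = 154/390625 m
Superposition: y = Σ y_i = -29333111/1562500000 m ≈ -0.018773 m

y(12/5) = -29333111/1562500000 m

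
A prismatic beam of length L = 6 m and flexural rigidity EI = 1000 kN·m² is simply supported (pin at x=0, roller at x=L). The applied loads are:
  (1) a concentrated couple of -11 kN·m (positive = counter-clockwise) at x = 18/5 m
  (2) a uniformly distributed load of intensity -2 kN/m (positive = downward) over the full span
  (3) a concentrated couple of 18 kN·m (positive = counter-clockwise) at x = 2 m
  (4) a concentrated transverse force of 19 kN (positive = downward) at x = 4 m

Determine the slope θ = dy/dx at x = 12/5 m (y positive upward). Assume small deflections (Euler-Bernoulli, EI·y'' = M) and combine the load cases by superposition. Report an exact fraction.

Load 1 — applied couple M₀=-11 kN·m at a=18/5 m (b=L-a=12/5):
  θ_1 = (M₀x²/(2L)+C₁)/EI  [x≤a] with C₁=M₀(3b²-L²)/(6L)=143/25 = ((-11)·(12/5)²/(2·6)+(143/25))/1000 = 11/25000 rad
Load 2 — uniform load w=-2 kN/m over full span:
  θ_2 = -w(L³-6Lx²+4x³)/(24EI) = -(-2)·(6³-6·6·(12/5)²+4·(12/5)³)/(24·1000) = 333/62500 rad
Load 3 — applied couple M₀=18 kN·m at a=2 m (b=L-a=4):
  θ_3 = (M₀x²/(2L)-M₀(x-a)+C₁)/EI  [x>a] with C₁=M₀(3b²-L²)/(6L)=6 = (18·(12/5)²/(2·6)-18·((12/5)-2)+6)/1000 = 93/12500 rad
Load 4 — point force P=19 kN at a=4 m (b=L-a=2):
  θ_4 = -Pb(L²-b²-3x²)/(6LEI)  [x≤a] = -19·2·(6²-2²-3·(12/5)²)/(6·6·1000) = -437/28125 rad
Superposition: θ = Σ θ_i = -2621/1125000 rad ≈ -0.002330 rad

θ(12/5) = -2621/1125000 rad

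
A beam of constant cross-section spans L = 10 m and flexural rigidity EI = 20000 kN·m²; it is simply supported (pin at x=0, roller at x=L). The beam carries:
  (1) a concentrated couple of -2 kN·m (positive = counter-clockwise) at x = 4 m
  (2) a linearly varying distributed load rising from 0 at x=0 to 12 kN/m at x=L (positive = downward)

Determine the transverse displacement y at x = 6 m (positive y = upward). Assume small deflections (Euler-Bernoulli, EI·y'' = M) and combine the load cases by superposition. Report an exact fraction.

Load 1 — applied couple M₀=-2 kN·m at a=4 m (b=L-a=6):
  y_1 = (M₀x³/(6L)-M₀(x-a)²/2+C₁x)/EI  [x>a] with C₁=M₀(3b²-L²)/(6L)=-4/15 = ((-2)·6³/(6·10)-(-2)·(6-4)²/2+(-4/15)·6)/20000 = -3/12500 m
Load 2 — triangular load w₀=12 kN/m (0→w₀ over full span):
  y_2 = -w₀x(7L⁴-10L²x²+3x⁴)/(360LEI) = -12·6·(7·10⁴-10·10²·6²+3·6⁴)/(360·10·20000) = -592/15625 m
Superposition: y = Σ y_i = -2383/62500 m ≈ -0.038128 m

y(6) = -2383/62500 m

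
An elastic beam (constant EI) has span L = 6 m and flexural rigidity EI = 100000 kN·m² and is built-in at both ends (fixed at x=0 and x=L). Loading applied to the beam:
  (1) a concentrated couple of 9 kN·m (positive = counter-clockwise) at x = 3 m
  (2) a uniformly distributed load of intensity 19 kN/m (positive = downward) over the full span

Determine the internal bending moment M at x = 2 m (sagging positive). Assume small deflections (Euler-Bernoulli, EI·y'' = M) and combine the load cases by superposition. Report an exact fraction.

Load 1 — applied couple M₀=9 kN·m at a=3 m (b=L-a=3):
  M_1 = R_Ax - M_A  [x≤a] with R_A=9/4, M_A=9/4 = (9/4)·2 - (9/4) = 9/4 kN·m
Load 2 — uniform load w=19 kN/m over full span:
  M_2 = wLx/2 - wL²/12 - wx²/2 = 19·6·2/2 - 19·6²/12 - 19·2²/2 = 19 kN·m
Superposition: M = Σ M_i = 85/4 kN·m ≈ 21.250000 kN·m

M(2) = 85/4 kN·m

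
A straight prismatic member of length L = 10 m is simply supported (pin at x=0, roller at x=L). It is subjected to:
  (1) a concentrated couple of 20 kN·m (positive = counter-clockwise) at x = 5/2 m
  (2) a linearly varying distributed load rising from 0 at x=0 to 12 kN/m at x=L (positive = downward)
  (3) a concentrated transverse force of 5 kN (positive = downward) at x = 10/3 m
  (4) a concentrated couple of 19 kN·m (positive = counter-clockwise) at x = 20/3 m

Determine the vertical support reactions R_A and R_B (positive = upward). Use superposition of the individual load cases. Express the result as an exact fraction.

Load 1 — applied couple M₀=20 kN·m at a=5/2 m (b=L-a=15/2):
  R_A = M₀/L = 20/10 = 2 kN
  R_B = -M₀/L = -20/10 = -2 kN
Load 2 — triangular load w₀=12 kN/m (0→w₀ over full span):
  R_A = w₀L/6 = 12·10/6 = 20 kN
  R_B = w₀L/3 = 12·10/3 = 40 kN
Load 3 — point force P=5 kN at a=10/3 m (b=L-a=20/3):
  R_A = Pb/L = 5·(20/3)/10 = 10/3 kN
  R_B = Pa/L = 5·(10/3)/10 = 5/3 kN
Load 4 — applied couple M₀=19 kN·m at a=20/3 m (b=L-a=10/3):
  R_A = M₀/L = 19/10 kN
  R_B = -M₀/L = -19/10 kN
Superposition: R_A = 817/30 kN, R_B = 1133/30 kN

R_A = 817/30 kN, R_B = 1133/30 kN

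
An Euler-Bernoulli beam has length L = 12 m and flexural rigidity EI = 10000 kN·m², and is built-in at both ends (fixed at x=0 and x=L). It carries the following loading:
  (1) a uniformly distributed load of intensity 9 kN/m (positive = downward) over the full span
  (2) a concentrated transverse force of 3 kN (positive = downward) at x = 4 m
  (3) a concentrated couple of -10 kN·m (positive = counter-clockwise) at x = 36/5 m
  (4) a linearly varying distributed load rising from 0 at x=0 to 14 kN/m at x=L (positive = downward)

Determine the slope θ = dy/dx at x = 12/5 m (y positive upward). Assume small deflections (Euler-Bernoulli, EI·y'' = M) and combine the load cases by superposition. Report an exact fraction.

θ(12/5) = -8473/390625 rad

Load 1 — uniform load w=9 kN/m over full span:
  θ_1 = -wx(L-x)(L-2x)/(12EI) = -9·(12/5)·(12-(12/5))·(12-2·(12/5))/(12·10000) = -972/78125 rad
Load 2 — point force P=3 kN at a=4 m (b=L-a=8):
  θ_2 = -Pb²x(2aL-(3a+b)x)/(2L³EI)  [x≤a] = -3·8²·(12/5)·(2·4·12-(3·4+8)·(12/5))/(2·12³·10000) = -2/3125 rad
Load 3 — applied couple M₀=-10 kN·m at a=36/5 m (b=L-a=24/5):
  θ_3 = (R_Ax²/2 - M_Ax)/EI  [x≤a] with R_A=-6/5, M_A=-16/5 = ((-6/5)·(12/5)²/2 - (-16/5)·(12/5))/10000 = 33/78125 rad
Load 4 — triangular load w₀=14 kN/m (0→w₀ over full span):
  θ_4 = -w₀(2x(L-x)(L-2x)(x+2L)+x²(L-x)²)/(120LEI) = -14·(2·(12/5)·(12-(12/5))·(12-2·(12/5))·((12/5)+2·12)+(12/5)²·(12-(12/5))²)/(120·12·10000) = -3528/390625 rad
Superposition: θ = Σ θ_i = -8473/390625 rad ≈ -0.021691 rad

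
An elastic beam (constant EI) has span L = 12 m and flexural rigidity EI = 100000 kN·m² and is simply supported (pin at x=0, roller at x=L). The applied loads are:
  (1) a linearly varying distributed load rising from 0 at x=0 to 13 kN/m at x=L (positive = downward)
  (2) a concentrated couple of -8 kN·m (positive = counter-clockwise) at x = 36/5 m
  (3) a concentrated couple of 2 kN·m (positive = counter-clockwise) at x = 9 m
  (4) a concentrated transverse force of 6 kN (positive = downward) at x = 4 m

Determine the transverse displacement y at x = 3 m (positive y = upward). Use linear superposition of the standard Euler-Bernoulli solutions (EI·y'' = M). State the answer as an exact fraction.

Load 1 — triangular load w₀=13 kN/m (0→w₀ over full span):
  y_1 = -w₀x(7L⁴-10L²x²+3x⁴)/(360LEI) = -13·3·(7·12⁴-10·12²·3²+3·3⁴)/(360·12·100000) = -38259/3200000 m
Load 2 — applied couple M₀=-8 kN·m at a=36/5 m (b=L-a=24/5):
  y_2 = (M₀x³/(6L)+C₁x)/EI  [x≤a] with C₁=M₀(3b²-L²)/(6L)=208/25 = ((-8)·3³/(6·12)+(208/25)·3)/100000 = 549/2500000 m
Load 3 — applied couple M₀=2 kN·m at a=9 m (b=L-a=3):
  y_3 = (M₀x³/(6L)+C₁x)/EI  [x≤a] with C₁=M₀(3b²-L²)/(6L)=-13/4 = (2·3³/(6·12)+(-13/4)·3)/100000 = -9/100000 m
Load 4 — point force P=6 kN at a=4 m (b=L-a=8):
  y_4 = -Pbx(L²-b²-x²)/(6LEI)  [x≤a] = -6·8·3·(12²-8²-3²)/(6·12·100000) = -71/50000 m
Superposition: y = Σ y_i = -1059707/80000000 m ≈ -0.013246 m

y(3) = -1059707/80000000 m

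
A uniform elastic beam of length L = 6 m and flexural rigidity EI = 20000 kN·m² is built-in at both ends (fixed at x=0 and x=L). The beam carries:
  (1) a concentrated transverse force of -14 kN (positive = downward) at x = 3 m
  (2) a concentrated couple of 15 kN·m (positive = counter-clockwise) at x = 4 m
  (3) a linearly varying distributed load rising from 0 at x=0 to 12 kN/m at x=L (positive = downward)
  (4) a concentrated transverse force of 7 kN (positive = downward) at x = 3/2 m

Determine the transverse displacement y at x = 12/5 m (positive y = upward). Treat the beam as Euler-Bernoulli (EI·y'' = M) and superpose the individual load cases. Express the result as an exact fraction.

Load 1 — point force P=-14 kN at a=3 m (b=L-a=3):
  y_1 = -Pb²x²(3aL-(3a+b)x)/(6L³EI)  [x≤a] = -(-14)·3²·(12/5)²·(3·3·6-(3·3+3)·(12/5))/(6·6³·20000) = 441/625000 m
Load 2 — applied couple M₀=15 kN·m at a=4 m (b=L-a=2):
  y_2 = (R_Ax³/6 - M_Ax²/2)/EI  [x≤a] with R_A=10/3, M_A=5 = ((10/3)·(12/5)³/6 - 5·(12/5)²/2)/20000 = -21/62500 m
Load 3 — triangular load w₀=12 kN/m (0→w₀ over full span):
  y_3 = -w₀x²(L-x)²(x+2L)/(120LEI) = -12·(12/5)²·(6-(12/5))²·((12/5)+2·6)/(120·6·20000) = -8748/9765625 m
Load 4 — point force P=7 kN at a=3/2 m (b=L-a=9/2):
  y_4 = -Pa²(L-x)²(3bL-(3b+a)(L-x))/(6L³EI)  [x>a] = -7·(3/2)²·(6-(12/5))²·(3·(9/2)·6-(3·(9/2)+(3/2))·(6-(12/5)))/(6·6³·20000) = -1701/8000000 m
Superposition: y = Σ y_i = -3694101/5000000000 m ≈ -0.000739 m

y(12/5) = -3694101/5000000000 m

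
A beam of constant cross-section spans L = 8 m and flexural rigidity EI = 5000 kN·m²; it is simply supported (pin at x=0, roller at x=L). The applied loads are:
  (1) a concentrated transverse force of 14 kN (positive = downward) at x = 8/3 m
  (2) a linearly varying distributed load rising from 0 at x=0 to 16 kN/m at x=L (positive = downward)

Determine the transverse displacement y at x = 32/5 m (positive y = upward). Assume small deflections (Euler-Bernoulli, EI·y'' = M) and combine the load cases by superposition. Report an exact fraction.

Load 1 — point force P=14 kN at a=8/3 m (b=L-a=16/3):
  y_1 = -Pa(L-x)(2Lx-a²-x²)/(6LEI)  [x>a] = -14·(8/3)·(8-(32/5))·(2·8·(32/5)-(8/3)²-(32/5)²)/(6·8·5000) = -85568/6328125 m
Load 2 — triangular load w₀=16 kN/m (0→w₀ over full span):
  y_2 = -w₀x(7L⁴-10L²x²+3x⁴)/(360LEI) = -16·(32/5)·(7·8⁴-10·8²·(32/5)²+3·(32/5)⁴)/(360·8·5000) = -520192/9765625 m
Superposition: y = Σ y_i = -52831552/791015625 m ≈ -0.066790 m

y(32/5) = -52831552/791015625 m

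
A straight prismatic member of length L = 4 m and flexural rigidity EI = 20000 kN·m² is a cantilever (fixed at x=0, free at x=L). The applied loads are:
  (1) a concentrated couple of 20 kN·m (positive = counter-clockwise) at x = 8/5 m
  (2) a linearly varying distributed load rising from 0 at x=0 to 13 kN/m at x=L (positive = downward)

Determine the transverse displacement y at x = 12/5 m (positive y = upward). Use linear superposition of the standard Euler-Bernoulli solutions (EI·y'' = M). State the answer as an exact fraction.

Load 1 — applied couple M₀=20 kN·m at a=8/5 m (b=L-a=12/5):
  y_1 = M₀a(2x-a)/(2EI)  [x>a] = 20·(8/5)·(2·(12/5)-(8/5))/(2·20000) = 8/3125 m
Load 2 — triangular load w₀=13 kN/m (0→w₀ over full span):
  y_2 = (w₀Lx³/12-w₀L²x²/6-w₀x⁵/(120L))/EI = (13·4·(12/5)³/12-13·4²·(12/5)²/6-13·(12/5)⁵/(120·4))/20000 = -69303/9765625 m
Superposition: y = Σ y_i = -44303/9765625 m ≈ -0.004537 m

y(12/5) = -44303/9765625 m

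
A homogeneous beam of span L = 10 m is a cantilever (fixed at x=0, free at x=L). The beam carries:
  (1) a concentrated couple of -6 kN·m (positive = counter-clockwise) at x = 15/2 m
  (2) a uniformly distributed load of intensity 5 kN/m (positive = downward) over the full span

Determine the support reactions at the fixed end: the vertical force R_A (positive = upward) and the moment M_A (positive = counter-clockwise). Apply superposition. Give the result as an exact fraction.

Load 1 — applied couple M₀=-6 kN·m at a=15/2 m (b=L-a=5/2):
  R_A = 0 kN
  M_A = -M₀ = -(-6) = 6 kN·m
Load 2 — uniform load w=5 kN/m over full span:
  R_A = wL = 5·10 = 50 kN
  M_A = wL²/2 = 5·10²/2 = 250 kN·m
Superposition: R_A = 50 kN, M_A = 256 kN·m

R_A = 50 kN, M_A = 256 kN·m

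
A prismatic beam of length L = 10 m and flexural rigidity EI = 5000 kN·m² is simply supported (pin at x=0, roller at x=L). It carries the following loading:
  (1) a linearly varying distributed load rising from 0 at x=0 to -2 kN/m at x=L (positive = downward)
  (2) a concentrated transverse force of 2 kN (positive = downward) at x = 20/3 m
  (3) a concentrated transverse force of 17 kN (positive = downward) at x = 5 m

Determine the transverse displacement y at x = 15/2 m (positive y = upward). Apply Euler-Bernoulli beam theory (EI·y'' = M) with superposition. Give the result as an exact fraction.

Load 1 — triangular load w₀=-2 kN/m (0→w₀ over full span):
  y_1 = -w₀x(7L⁴-10L²x²+3x⁴)/(360LEI) = -(-2)·(15/2)·(7·10⁴-10·10²·(15/2)²+3·(15/2)⁴)/(360·10·5000) = 119/6144 m
Load 2 — point force P=2 kN at a=20/3 m (b=L-a=10/3):
  y_2 = -Pa(L-x)(2Lx-a²-x²)/(6LEI)  [x>a] = -2·(20/3)·(10-(15/2))·(2·10·(15/2)-(20/3)²-(15/2)²)/(6·10·5000) = -71/12960 m
Load 3 — point force P=17 kN at a=5 m (b=L-a=5):
  y_3 = -Pa(L-x)(2Lx-a²-x²)/(6LEI)  [x>a] = -17·5·(10-(15/2))·(2·10·(15/2)-5²-(15/2)²)/(6·10·5000) = -187/3840 m
Superposition: y = Σ y_i = -28871/829440 m ≈ -0.034808 m

y(15/2) = -28871/829440 m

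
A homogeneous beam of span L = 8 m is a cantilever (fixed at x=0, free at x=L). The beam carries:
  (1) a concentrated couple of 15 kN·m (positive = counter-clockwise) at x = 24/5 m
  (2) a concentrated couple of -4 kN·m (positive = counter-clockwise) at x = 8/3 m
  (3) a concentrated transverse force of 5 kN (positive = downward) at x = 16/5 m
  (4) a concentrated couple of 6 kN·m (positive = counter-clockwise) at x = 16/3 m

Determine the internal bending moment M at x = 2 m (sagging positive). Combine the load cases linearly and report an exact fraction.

Load 1 — applied couple M₀=15 kN·m at a=24/5 m (b=L-a=16/5):
  M_1 = M₀  [x≤a] = 15 = 15 kN·m
Load 2 — applied couple M₀=-4 kN·m at a=8/3 m (b=L-a=16/3):
  M_2 = M₀  [x≤a] = (-4) = -4 kN·m
Load 3 — point force P=5 kN at a=16/5 m (b=L-a=24/5):
  M_3 = -P(a-x)  [x≤a] = -5·((16/5)-2) = -6 kN·m
Load 4 — applied couple M₀=6 kN·m at a=16/3 m (b=L-a=8/3):
  M_4 = M₀  [x≤a] = 6 = 6 kN·m
Superposition: M = Σ M_i = 11 kN·m ≈ 11.000000 kN·m

M(2) = 11 kN·m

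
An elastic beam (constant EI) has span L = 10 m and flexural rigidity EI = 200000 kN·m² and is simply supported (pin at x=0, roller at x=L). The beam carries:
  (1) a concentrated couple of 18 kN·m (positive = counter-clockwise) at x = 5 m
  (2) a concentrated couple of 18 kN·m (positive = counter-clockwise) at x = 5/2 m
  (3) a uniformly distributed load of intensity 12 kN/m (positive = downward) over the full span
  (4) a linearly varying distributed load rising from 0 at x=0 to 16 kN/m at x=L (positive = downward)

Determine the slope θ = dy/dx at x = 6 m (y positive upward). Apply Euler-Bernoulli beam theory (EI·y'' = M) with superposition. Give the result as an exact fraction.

θ(6) = 81869/72000000 rad

Load 1 — applied couple M₀=18 kN·m at a=5 m (b=L-a=5):
  θ_1 = (M₀x²/(2L)-M₀(x-a)+C₁)/EI  [x>a] with C₁=M₀(3b²-L²)/(6L)=-15/2 = (18·6²/(2·10)-18·(6-5)+(-15/2))/200000 = 69/2000000 rad
Load 2 — applied couple M₀=18 kN·m at a=5/2 m (b=L-a=15/2):
  θ_2 = (M₀x²/(2L)-M₀(x-a)+C₁)/EI  [x>a] with C₁=M₀(3b²-L²)/(6L)=165/8 = (18·6²/(2·10)-18·(6-(5/2))+(165/8))/200000 = -399/8000000 rad
Load 3 — uniform load w=12 kN/m over full span:
  θ_3 = -w(L³-6Lx²+4x³)/(24EI) = -12·(10³-6·10·6²+4·6³)/(24·200000) = 37/50000 rad
Load 4 — triangular load w₀=16 kN/m (0→w₀ over full span):
  θ_4 = -w₀(7L⁴-30L²x²+15x⁴)/(360LEI) = -16·(7·10⁴-30·10²·6²+15·6⁴)/(360·10·200000) = 58/140625 rad
Superposition: θ = Σ θ_i = 81869/72000000 rad ≈ 0.001137 rad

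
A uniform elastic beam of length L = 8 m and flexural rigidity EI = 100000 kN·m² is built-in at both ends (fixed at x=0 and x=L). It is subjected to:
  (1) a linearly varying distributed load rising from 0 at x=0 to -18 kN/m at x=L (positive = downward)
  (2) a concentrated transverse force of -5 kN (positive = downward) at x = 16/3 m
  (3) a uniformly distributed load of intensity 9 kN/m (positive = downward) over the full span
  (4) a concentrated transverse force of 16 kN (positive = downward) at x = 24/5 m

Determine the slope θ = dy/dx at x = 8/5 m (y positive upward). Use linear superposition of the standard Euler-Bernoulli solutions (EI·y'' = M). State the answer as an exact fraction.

Load 1 — triangular load w₀=-18 kN/m (0→w₀ over full span):
  θ_1 = -w₀(2x(L-x)(L-2x)(x+2L)+x²(L-x)²)/(120LEI) = -(-18)·(2·(8/5)·(8-(8/5))·(8-2·(8/5))·((8/5)+2·8)+(8/5)²·(8-(8/5))²)/(120·8·100000) = 672/1953125 rad
Load 2 — point force P=-5 kN at a=16/3 m (b=L-a=8/3):
  θ_2 = -Pb²x(2aL-(3a+b)x)/(2L³EI)  [x≤a] = -(-5)·(8/3)²·(8/5)·(2·(16/3)·8-(3·(16/3)+(8/3))·(8/5))/(2·8³·100000) = 13/421875 rad
Load 3 — uniform load w=9 kN/m over full span:
  θ_3 = -wx(L-x)(L-2x)/(12EI) = -9·(8/5)·(8-(8/5))·(8-2·(8/5))/(12·100000) = -144/390625 rad
Load 4 — point force P=16 kN at a=24/5 m (b=L-a=16/5):
  θ_4 = -Pb²x(2aL-(3a+b)x)/(2L³EI)  [x≤a] = -16·(16/5)²·(8/5)·(2·(24/5)·8-(3·(24/5)+(16/5))·(8/5))/(2·8³·100000) = -1216/9765625 rad
Superposition: θ = Σ θ_i = -31187/263671875 rad ≈ -0.000118 rad

θ(8/5) = -31187/263671875 rad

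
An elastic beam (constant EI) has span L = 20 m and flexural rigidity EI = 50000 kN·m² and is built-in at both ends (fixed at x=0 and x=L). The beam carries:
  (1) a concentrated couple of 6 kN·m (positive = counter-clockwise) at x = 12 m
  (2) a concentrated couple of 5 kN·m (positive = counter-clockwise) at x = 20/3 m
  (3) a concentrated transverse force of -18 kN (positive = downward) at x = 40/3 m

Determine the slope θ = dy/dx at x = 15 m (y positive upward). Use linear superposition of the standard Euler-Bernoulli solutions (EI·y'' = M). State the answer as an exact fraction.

θ(15) = -3071/1500000 rad

Load 1 — applied couple M₀=6 kN·m at a=12 m (b=L-a=8):
  θ_1 = (R_Ax²/2 - M_Ax - M₀(x-a))/EI  [x>a] with R_A=54/125, M_A=48/25 = ((54/125)·15²/2 - (48/25)·15 - 6·(15-12))/50000 = 9/250000 rad
Load 2 — applied couple M₀=5 kN·m at a=20/3 m (b=L-a=40/3):
  θ_2 = (R_Ax²/2 - M_Ax - M₀(x-a))/EI  [x>a] with R_A=1/3, M_A=0 = ((1/3)·15²/2 - 0·15 - 5·(15-(20/3)))/50000 = -1/12000 rad
Load 3 — point force P=-18 kN at a=40/3 m (b=L-a=20/3):
  θ_3 = Pa²(L-x)(2bL-(3b+a)(L-x))/(2L³EI)  [x>a] = (-18)·(40/3)²·(20-15)·(2·(20/3)·20-(3·(20/3)+(40/3))·(20-15))/(2·20³·50000) = -1/500 rad
Superposition: θ = Σ θ_i = -3071/1500000 rad ≈ -0.002047 rad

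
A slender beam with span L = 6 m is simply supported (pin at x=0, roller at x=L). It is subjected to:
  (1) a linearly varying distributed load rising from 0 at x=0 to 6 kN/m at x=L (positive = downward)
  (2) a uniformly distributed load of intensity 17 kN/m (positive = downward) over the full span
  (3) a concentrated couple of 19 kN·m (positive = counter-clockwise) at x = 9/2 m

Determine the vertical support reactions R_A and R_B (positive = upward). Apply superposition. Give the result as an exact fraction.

R_A = 361/6 kN, R_B = 359/6 kN

Load 1 — triangular load w₀=6 kN/m (0→w₀ over full span):
  R_A = w₀L/6 = 6·6/6 = 6 kN
  R_B = w₀L/3 = 6·6/3 = 12 kN
Load 2 — uniform load w=17 kN/m over full span:
  R_A = wL/2 = 17·6/2 = 51 kN
  R_B = wL/2 = 17·6/2 = 51 kN
Load 3 — applied couple M₀=19 kN·m at a=9/2 m (b=L-a=3/2):
  R_A = M₀/L = 19/6 kN
  R_B = -M₀/L = -19/6 kN
Superposition: R_A = 361/6 kN, R_B = 359/6 kN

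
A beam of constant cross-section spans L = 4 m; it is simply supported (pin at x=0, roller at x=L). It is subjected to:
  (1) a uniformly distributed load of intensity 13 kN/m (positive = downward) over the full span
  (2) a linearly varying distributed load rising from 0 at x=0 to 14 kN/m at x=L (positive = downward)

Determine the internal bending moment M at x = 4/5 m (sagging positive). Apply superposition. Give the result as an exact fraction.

M(4/5) = 2976/125 kN·m

Load 1 — uniform load w=13 kN/m over full span:
  M_1 = wx(L-x)/2 = 13·(4/5)·(4-(4/5))/2 = 416/25 kN·m
Load 2 — triangular load w₀=14 kN/m (0→w₀ over full span):
  M_2 = w₀Lx/6 - w₀x³/(6L) = 14·4·(4/5)/6 - 14·(4/5)³/(6·4) = 896/125 kN·m
Superposition: M = Σ M_i = 2976/125 kN·m ≈ 23.808000 kN·m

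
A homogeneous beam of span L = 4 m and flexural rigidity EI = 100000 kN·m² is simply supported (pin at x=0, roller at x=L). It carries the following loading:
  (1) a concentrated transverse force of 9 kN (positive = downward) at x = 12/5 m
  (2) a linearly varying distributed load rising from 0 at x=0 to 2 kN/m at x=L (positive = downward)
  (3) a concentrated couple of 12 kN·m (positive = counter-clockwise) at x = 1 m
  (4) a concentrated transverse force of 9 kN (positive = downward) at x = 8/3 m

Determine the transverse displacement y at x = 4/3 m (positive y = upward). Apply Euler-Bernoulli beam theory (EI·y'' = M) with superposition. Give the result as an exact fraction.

y(4/3) = -286669/2278125000 m

Load 1 — point force P=9 kN at a=12/5 m (b=L-a=8/5):
  y_1 = -Pbx(L²-b²-x²)/(6LEI)  [x≤a] = -9·(8/5)·(4/3)·(4²-(8/5)²-(4/3)²)/(6·4·100000) = -328/3515625 m
Load 2 — triangular load w₀=2 kN/m (0→w₀ over full span):
  y_2 = -w₀x(7L⁴-10L²x²+3x⁴)/(360LEI) = -2·(4/3)·(7·4⁴-10·4²·(4/3)²+3·(4/3)⁴)/(360·4·100000) = -64/2278125 m
Load 3 — applied couple M₀=12 kN·m at a=1 m (b=L-a=3):
  y_3 = (M₀x³/(6L)-M₀(x-a)²/2+C₁x)/EI  [x>a] with C₁=M₀(3b²-L²)/(6L)=11/2 = (12·(4/3)³/(6·4)-12·((4/3)-1)²/2+(11/2)·(4/3))/100000 = 53/675000 m
Load 4 — point force P=9 kN at a=8/3 m (b=L-a=4/3):
  y_4 = -Pbx(L²-b²-x²)/(6LEI)  [x≤a] = -9·(4/3)·(4/3)·(4²-(4/3)²-(4/3)²)/(6·4·100000) = -7/84375 m
Superposition: y = Σ y_i = -286669/2278125000 m ≈ -0.000126 m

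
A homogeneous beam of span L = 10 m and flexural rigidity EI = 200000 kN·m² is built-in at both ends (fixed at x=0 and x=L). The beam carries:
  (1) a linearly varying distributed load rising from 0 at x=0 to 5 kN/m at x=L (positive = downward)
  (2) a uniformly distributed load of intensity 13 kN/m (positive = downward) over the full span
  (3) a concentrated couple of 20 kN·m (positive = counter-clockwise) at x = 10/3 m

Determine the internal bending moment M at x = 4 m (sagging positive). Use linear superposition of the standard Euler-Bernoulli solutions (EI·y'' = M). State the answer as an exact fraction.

M(4) = 139/3 kN·m

Load 1 — triangular load w₀=5 kN/m (0→w₀ over full span):
  M_1 = 3w₀Lx/20 - w₀L²/30 - w₀x³/(6L) = 3·5·10·4/20 - 5·10²/30 - 5·4³/(6·10) = 8 kN·m
Load 2 — uniform load w=13 kN/m over full span:
  M_2 = wLx/2 - wL²/12 - wx²/2 = 13·10·4/2 - 13·10²/12 - 13·4²/2 = 143/3 kN·m
Load 3 — applied couple M₀=20 kN·m at a=10/3 m (b=L-a=20/3):
  M_3 = R_Ax - M_A - M₀  [x>a] with R_A=8/3, M_A=0 = (8/3)·4 - 0 - 20 = -28/3 kN·m
Superposition: M = Σ M_i = 139/3 kN·m ≈ 46.333333 kN·m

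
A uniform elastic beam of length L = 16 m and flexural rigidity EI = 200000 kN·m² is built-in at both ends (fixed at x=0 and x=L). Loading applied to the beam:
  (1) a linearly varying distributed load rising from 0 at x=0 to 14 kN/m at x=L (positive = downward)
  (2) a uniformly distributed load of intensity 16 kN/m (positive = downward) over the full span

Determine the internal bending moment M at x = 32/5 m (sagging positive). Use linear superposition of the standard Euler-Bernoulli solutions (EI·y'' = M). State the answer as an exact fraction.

M(32/5) = 77824/375 kN·m

Load 1 — triangular load w₀=14 kN/m (0→w₀ over full span):
  M_1 = 3w₀Lx/20 - w₀L²/30 - w₀x³/(6L) = 3·14·16·(32/5)/20 - 14·16²/30 - 14·(32/5)³/(6·16) = 7168/125 kN·m
Load 2 — uniform load w=16 kN/m over full span:
  M_2 = wLx/2 - wL²/12 - wx²/2 = 16·16·(32/5)/2 - 16·16²/12 - 16·(32/5)²/2 = 11264/75 kN·m
Superposition: M = Σ M_i = 77824/375 kN·m ≈ 207.530667 kN·m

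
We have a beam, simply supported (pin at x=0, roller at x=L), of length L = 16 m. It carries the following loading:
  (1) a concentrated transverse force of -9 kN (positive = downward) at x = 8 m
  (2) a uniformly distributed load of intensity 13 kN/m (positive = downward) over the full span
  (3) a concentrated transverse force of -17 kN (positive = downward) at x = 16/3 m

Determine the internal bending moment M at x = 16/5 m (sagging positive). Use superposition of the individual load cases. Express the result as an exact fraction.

Load 1 — point force P=-9 kN at a=8 m (b=L-a=8):
  M_1 = Pbx/L  [x≤a] = (-9)·8·(16/5)/16 = -72/5 kN·m
Load 2 — uniform load w=13 kN/m over full span:
  M_2 = wx(L-x)/2 = 13·(16/5)·(16-(16/5))/2 = 6656/25 kN·m
Load 3 — point force P=-17 kN at a=16/3 m (b=L-a=32/3):
  M_3 = Pbx/L  [x≤a] = (-17)·(32/3)·(16/5)/16 = -544/15 kN·m
Superposition: M = Σ M_i = 16168/75 kN·m ≈ 215.573333 kN·m

M(16/5) = 16168/75 kN·m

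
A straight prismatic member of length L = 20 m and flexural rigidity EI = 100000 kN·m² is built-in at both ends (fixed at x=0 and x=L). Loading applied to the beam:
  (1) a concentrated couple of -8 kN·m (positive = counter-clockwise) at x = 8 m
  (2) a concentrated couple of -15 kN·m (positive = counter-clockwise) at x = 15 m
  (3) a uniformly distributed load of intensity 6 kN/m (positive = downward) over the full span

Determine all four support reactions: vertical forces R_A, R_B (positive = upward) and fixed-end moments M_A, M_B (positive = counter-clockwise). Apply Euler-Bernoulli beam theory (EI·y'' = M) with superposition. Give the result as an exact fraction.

Load 1 — applied couple M₀=-8 kN·m at a=8 m (b=L-a=12):
  R_A = 6M₀ab/L³ = 6·(-8)·8·12/20³ = -72/125 kN
  M_A = M₀b(2a-b)/L² = (-8)·12·(2·8-12)/20² = -24/25 kN·m
  R_B = -6M₀ab/L³ = -6·(-8)·8·12/20³ = 72/125 kN
  M_B = M₀a(2b-a)/L² = (-8)·8·(2·12-8)/20² = -64/25 kN·m
Load 2 — applied couple M₀=-15 kN·m at a=15 m (b=L-a=5):
  R_A = 6M₀ab/L³ = 6·(-15)·15·5/20³ = -27/32 kN
  M_A = M₀b(2a-b)/L² = (-15)·5·(2·15-5)/20² = -75/16 kN·m
  R_B = -6M₀ab/L³ = -6·(-15)·15·5/20³ = 27/32 kN
  M_B = M₀a(2b-a)/L² = (-15)·15·(2·5-15)/20² = 45/16 kN·m
Load 3 — uniform load w=6 kN/m over full span:
  R_A = wL/2 = 6·20/2 = 60 kN
  M_A = wL²/12 = 6·20²/12 = 200 kN·m
  R_B = wL/2 = 6·20/2 = 60 kN
  M_B = -wL²/12 = -6·20²/12 = -200 kN·m
Superposition: R_A = 234321/4000 kN, M_A = 77741/400 kN·m, R_B = 245679/4000 kN, M_B = -79899/400 kN·m

R_A = 234321/4000 kN, M_A = 77741/400 kN·m, R_B = 245679/4000 kN, M_B = -79899/400 kN·m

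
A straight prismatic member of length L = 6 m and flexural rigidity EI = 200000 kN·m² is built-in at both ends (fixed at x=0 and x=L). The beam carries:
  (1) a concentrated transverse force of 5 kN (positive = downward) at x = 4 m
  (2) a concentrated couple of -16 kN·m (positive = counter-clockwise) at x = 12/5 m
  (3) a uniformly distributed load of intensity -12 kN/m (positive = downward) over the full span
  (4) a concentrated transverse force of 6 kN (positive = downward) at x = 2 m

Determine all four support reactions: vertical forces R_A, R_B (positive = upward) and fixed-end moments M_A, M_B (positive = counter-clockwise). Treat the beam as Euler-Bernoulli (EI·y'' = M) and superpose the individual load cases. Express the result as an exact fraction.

Load 1 — point force P=5 kN at a=4 m (b=L-a=2):
  R_A = Pb²(3a+b)/L³ = 5·2²·(3·4+2)/6³ = 35/27 kN
  M_A = Pab²/L² = 5·4·2²/6² = 20/9 kN·m
  R_B = Pa²(a+3b)/L³ = 5·4²·(4+3·2)/6³ = 100/27 kN
  M_B = -Pa²b/L² = -5·4²·2/6² = -40/9 kN·m
Load 2 — applied couple M₀=-16 kN·m at a=12/5 m (b=L-a=18/5):
  R_A = 6M₀ab/L³ = 6·(-16)·(12/5)·(18/5)/6³ = -96/25 kN
  M_A = M₀b(2a-b)/L² = (-16)·(18/5)·(2·(12/5)-(18/5))/6² = -48/25 kN·m
  R_B = -6M₀ab/L³ = -6·(-16)·(12/5)·(18/5)/6³ = 96/25 kN
  M_B = M₀a(2b-a)/L² = (-16)·(12/5)·(2·(18/5)-(12/5))/6² = -128/25 kN·m
Load 3 — uniform load w=-12 kN/m over full span:
  R_A = wL/2 = (-12)·6/2 = -36 kN
  M_A = wL²/12 = (-12)·6²/12 = -36 kN·m
  R_B = wL/2 = (-12)·6/2 = -36 kN
  M_B = -wL²/12 = -(-12)·6²/12 = 36 kN·m
Load 4 — point force P=6 kN at a=2 m (b=L-a=4):
  R_A = Pb²(3a+b)/L³ = 6·4²·(3·2+4)/6³ = 40/9 kN
  M_A = Pab²/L² = 6·2·4²/6² = 16/3 kN·m
  R_B = Pa²(a+3b)/L³ = 6·2²·(2+3·4)/6³ = 14/9 kN
  M_B = -Pa²b/L² = -6·2²·4/6² = -8/3 kN·m
Superposition: R_A = -23017/675 kN, M_A = -6832/225 kN·m, R_B = -18158/675 kN, M_B = 5348/225 kN·m

R_A = -23017/675 kN, M_A = -6832/225 kN·m, R_B = -18158/675 kN, M_B = 5348/225 kN·m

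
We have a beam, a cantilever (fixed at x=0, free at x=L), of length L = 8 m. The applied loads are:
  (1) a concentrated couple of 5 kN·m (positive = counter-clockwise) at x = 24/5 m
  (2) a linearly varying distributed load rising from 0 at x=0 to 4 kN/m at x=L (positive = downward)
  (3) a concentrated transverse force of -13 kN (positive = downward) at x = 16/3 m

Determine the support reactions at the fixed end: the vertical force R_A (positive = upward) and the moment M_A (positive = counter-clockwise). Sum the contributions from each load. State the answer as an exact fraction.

Load 1 — applied couple M₀=5 kN·m at a=24/5 m (b=L-a=16/5):
  R_A = 0 kN
  M_A = -M₀ = -5 kN·m
Load 2 — triangular load w₀=4 kN/m (0→w₀ over full span):
  R_A = w₀L/2 = 4·8/2 = 16 kN
  M_A = w₀L²/3 = 4·8²/3 = 256/3 kN·m
Load 3 — point force P=-13 kN at a=16/3 m (b=L-a=8/3):
  R_A = P = (-13) = -13 kN
  M_A = Pa = (-13)·(16/3) = -208/3 kN·m
Superposition: R_A = 3 kN, M_A = 11 kN·m

R_A = 3 kN, M_A = 11 kN·m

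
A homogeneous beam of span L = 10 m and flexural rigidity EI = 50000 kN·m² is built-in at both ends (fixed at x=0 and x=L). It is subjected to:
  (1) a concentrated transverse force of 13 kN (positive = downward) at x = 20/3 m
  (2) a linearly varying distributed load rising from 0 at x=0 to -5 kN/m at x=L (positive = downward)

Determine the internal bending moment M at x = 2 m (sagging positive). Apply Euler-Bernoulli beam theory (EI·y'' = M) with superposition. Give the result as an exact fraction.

M(2) = -5/9 kN·m

Load 1 — point force P=13 kN at a=20/3 m (b=L-a=10/3):
  M_1 = Pb²(3a+b)x/L³ - Pab²/L²  [x≤a] = 13·(10/3)²·(3·(20/3)+(10/3))·2/10³ - 13·(20/3)·(10/3)²/10² = -26/9 kN·m
Load 2 — triangular load w₀=-5 kN/m (0→w₀ over full span):
  M_2 = 3w₀Lx/20 - w₀L²/30 - w₀x³/(6L) = 3·(-5)·10·2/20 - (-5)·10²/30 - (-5)·2³/(6·10) = 7/3 kN·m
Superposition: M = Σ M_i = -5/9 kN·m ≈ -0.555556 kN·m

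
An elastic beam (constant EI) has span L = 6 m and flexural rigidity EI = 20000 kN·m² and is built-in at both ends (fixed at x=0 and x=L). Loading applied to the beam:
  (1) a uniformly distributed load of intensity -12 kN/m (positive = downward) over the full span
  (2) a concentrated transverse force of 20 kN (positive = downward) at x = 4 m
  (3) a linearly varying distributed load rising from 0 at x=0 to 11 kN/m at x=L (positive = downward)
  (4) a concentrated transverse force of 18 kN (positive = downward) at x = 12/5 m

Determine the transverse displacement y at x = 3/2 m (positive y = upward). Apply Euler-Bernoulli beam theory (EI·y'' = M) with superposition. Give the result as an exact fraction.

Load 1 — uniform load w=-12 kN/m over full span:
  y_1 = -wx²(L-x)²/(24EI) = -(-12)·(3/2)²·(6-(3/2))²/(24·20000) = 729/640000 m
Load 2 — point force P=20 kN at a=4 m (b=L-a=2):
  y_2 = -Pb²x²(3aL-(3a+b)x)/(6L³EI)  [x≤a] = -20·2²·(3/2)²·(3·4·6-(3·4+2)·(3/2))/(6·6³·20000) = -17/48000 m
Load 3 — triangular load w₀=11 kN/m (0→w₀ over full span):
  y_3 = -w₀x²(L-x)²(x+2L)/(120LEI) = -11·(3/2)²·(6-(3/2))²·((3/2)+2·6)/(120·6·20000) = -24057/51200000 m
Load 4 — point force P=18 kN at a=12/5 m (b=L-a=18/5):
  y_4 = -Pb²x²(3aL-(3a+b)x)/(6L³EI)  [x≤a] = -18·(18/5)²·(3/2)²·(3·(12/5)·6-(3·(12/5)+(18/5))·(3/2))/(6·6³·20000) = -2187/4000000 m
Superposition: y = Σ y_i = -177959/768000000 m ≈ -0.000232 m

y(3/2) = -177959/768000000 m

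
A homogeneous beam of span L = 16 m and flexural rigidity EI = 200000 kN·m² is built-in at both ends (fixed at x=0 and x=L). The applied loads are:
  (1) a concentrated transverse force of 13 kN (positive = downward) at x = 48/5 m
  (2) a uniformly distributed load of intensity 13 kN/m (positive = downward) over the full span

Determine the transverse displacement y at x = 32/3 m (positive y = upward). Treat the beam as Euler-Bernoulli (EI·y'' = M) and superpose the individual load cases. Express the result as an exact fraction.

Load 1 — point force P=13 kN at a=48/5 m (b=L-a=32/5):
  y_1 = -Pa²(L-x)²(3bL-(3b+a)(L-x))/(6L³EI)  [x>a] = -13·(48/5)²·(16-(32/3))²·(3·(32/5)·16-(3·(32/5)+(48/5))·(16-(32/3)))/(6·16³·200000) = -416/390625 m
Load 2 — uniform load w=13 kN/m over full span:
  y_2 = -wx²(L-x)²/(24EI) = -13·(32/3)²·(16-(32/3))²/(24·200000) = -6656/759375 m
Superposition: y = Σ y_i = -933088/94921875 m ≈ -0.009830 m

y(32/3) = -933088/94921875 m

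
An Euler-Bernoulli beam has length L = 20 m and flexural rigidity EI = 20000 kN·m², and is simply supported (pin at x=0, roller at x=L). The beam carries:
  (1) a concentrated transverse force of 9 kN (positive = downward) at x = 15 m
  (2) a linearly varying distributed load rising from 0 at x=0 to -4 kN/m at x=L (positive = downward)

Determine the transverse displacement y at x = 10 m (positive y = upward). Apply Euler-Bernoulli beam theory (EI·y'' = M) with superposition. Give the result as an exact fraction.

Load 1 — point force P=9 kN at a=15 m (b=L-a=5):
  y_1 = -Pbx(L²-b²-x²)/(6LEI)  [x≤a] = -9·5·10·(20²-5²-10²)/(6·20·20000) = -33/640 m
Load 2 — triangular load w₀=-4 kN/m (0→w₀ over full span):
  y_2 = -w₀x(7L⁴-10L²x²+3x⁴)/(360LEI) = -(-4)·10·(7·20⁴-10·20²·10²+3·10⁴)/(360·20·20000) = 5/24 m
Superposition: y = Σ y_i = 301/1920 m ≈ 0.156771 m

y(10) = 301/1920 m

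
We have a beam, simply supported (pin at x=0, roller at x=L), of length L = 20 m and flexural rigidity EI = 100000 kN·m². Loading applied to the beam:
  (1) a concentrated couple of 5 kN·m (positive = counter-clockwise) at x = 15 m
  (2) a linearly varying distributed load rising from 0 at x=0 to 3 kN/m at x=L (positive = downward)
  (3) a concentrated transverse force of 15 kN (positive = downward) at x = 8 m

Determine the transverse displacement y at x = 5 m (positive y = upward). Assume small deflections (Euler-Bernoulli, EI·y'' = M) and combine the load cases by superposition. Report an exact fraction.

y(5) = -25113/640000 m

Load 1 — applied couple M₀=5 kN·m at a=15 m (b=L-a=5):
  y_1 = (M₀x³/(6L)+C₁x)/EI  [x≤a] with C₁=M₀(3b²-L²)/(6L)=-325/24 = (5·5³/(6·20)+(-325/24)·5)/100000 = -1/1600 m
Load 2 — triangular load w₀=3 kN/m (0→w₀ over full span):
  y_2 = -w₀x(7L⁴-10L²x²+3x⁴)/(360LEI) = -3·5·(7·20⁴-10·20²·5²+3·5⁴)/(360·20·100000) = -109/5120 m
Load 3 — point force P=15 kN at a=8 m (b=L-a=12):
  y_3 = -Pbx(L²-b²-x²)/(6LEI)  [x≤a] = -15·12·5·(20²-12²-5²)/(6·20·100000) = -693/40000 m
Superposition: y = Σ y_i = -25113/640000 m ≈ -0.039239 m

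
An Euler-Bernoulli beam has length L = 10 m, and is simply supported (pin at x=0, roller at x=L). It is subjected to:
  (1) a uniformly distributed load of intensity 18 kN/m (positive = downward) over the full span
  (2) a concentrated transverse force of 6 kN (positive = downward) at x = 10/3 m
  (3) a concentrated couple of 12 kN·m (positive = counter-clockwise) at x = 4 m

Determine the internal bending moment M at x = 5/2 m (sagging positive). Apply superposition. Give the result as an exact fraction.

Load 1 — uniform load w=18 kN/m over full span:
  M_1 = wx(L-x)/2 = 18·(5/2)·(10-(5/2))/2 = 675/4 kN·m
Load 2 — point force P=6 kN at a=10/3 m (b=L-a=20/3):
  M_2 = Pbx/L  [x≤a] = 6·(20/3)·(5/2)/10 = 10 kN·m
Load 3 — applied couple M₀=12 kN·m at a=4 m (b=L-a=6):
  M_3 = M₀x/L  [x≤a] = 12·(5/2)/10 = 3 kN·m
Superposition: M = Σ M_i = 727/4 kN·m ≈ 181.750000 kN·m

M(5/2) = 727/4 kN·m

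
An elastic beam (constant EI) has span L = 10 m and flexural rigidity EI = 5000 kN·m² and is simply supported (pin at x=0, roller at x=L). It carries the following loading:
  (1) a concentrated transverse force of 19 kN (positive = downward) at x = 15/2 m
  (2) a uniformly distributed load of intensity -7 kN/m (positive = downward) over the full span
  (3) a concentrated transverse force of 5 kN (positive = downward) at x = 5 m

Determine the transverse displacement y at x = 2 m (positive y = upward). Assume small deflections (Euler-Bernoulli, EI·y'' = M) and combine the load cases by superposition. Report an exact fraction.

Load 1 — point force P=19 kN at a=15/2 m (b=L-a=5/2):
  y_1 = -Pbx(L²-b²-x²)/(6LEI)  [x≤a] = -19·(5/2)·2·(10²-(5/2)²-2²)/(6·10·5000) = -6821/240000 m
Load 2 — uniform load w=-7 kN/m over full span:
  y_2 = -wx(L³-2Lx²+x³)/(24EI) = -(-7)·2·(10³-2·10·2²+2³)/(24·5000) = 203/1875 m
Load 3 — point force P=5 kN at a=5 m (b=L-a=5):
  y_3 = -Pbx(L²-b²-x²)/(6LEI)  [x≤a] = -5·5·2·(10²-5²-2²)/(6·10·5000) = -71/6000 m
Superposition: y = Σ y_i = 5441/80000 m ≈ 0.068013 m

y(2) = 5441/80000 m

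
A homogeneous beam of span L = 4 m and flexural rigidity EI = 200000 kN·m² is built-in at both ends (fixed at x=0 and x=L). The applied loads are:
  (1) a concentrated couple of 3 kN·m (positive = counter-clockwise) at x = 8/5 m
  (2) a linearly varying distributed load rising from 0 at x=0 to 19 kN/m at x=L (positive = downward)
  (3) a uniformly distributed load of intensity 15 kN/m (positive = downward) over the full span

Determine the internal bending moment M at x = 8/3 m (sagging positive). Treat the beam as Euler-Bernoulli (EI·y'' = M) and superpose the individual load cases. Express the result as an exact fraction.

M(8/3) = 23168/2025 kN·m

Load 1 — applied couple M₀=3 kN·m at a=8/5 m (b=L-a=12/5):
  M_1 = R_Ax - M_A - M₀  [x>a] with R_A=27/25, M_A=9/25 = (27/25)·(8/3) - (9/25) - 3 = -12/25 kN·m
Load 2 — triangular load w₀=19 kN/m (0→w₀ over full span):
  M_2 = 3w₀Lx/20 - w₀L²/30 - w₀x³/(6L) = 3·19·4·(8/3)/20 - 19·4²/30 - 19·(8/3)³/(6·4) = 2128/405 kN·m
Load 3 — uniform load w=15 kN/m over full span:
  M_3 = wLx/2 - wL²/12 - wx²/2 = 15·4·(8/3)/2 - 15·4²/12 - 15·(8/3)²/2 = 20/3 kN·m
Superposition: M = Σ M_i = 23168/2025 kN·m ≈ 11.440988 kN·m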